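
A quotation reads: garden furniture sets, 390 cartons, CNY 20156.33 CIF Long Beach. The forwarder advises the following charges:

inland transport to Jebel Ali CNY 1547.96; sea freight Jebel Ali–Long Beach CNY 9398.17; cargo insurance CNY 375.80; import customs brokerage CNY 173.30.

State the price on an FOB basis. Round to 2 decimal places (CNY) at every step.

Not relevant to the conversion: inland to port — on the seller under both CIF and FOB; already in the CIF price and stays in the FOB price. brokerage — on the buyer under both terms; not part of either seller's price.
From CIF to FOB, the seller no longer bears: freight, insurance.
FOB price = 20156.33 − 9398.17 − 375.80 = 10382.36

FOB price: CNY 10382.36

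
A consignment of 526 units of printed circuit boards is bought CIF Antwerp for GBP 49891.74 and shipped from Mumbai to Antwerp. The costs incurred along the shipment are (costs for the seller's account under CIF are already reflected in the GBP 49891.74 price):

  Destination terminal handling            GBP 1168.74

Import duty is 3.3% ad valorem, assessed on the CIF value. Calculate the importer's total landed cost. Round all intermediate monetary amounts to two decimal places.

Total landed cost: GBP 52706.91

CIF: the seller pays costs through ocean freight and marine insurance to the destination port.
The CIF price already equals the CIF value: 49891.74
Import duty = 49891.74 × 3.3% = 1646.43
Buyer bears: destination terminal 1168.74 + duty 1646.43 = 2815.17
Landed cost = invoice 49891.74 + 2815.17 = 52706.91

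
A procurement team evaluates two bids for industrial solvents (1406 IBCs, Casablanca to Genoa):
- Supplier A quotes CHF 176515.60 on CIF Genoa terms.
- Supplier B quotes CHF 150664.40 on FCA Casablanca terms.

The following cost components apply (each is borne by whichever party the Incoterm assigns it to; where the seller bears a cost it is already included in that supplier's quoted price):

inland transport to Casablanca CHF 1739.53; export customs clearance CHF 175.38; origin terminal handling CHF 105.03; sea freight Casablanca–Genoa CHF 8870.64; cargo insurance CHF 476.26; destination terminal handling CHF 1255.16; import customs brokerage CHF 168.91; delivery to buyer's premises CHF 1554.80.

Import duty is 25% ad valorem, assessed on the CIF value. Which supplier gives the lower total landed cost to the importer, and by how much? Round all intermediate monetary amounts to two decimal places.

Supplier B is cheaper by CHF 20499.09

Supplier A (CIF):
The CIF price already equals the CIF value: 176515.60
Import duty = 176515.60 × 25% = 44128.90
Buyer bears (A): 1255.16 + 168.91 + 1554.80 = 2978.87
Landed cost (A) = invoice 176515.60 + 2978.87 + duty 44128.90 = 223623.37
Supplier B (FCA):
CIF value = FCA price + origin terminal + freight + insurance = 150664.40 + 105.03 + 8870.64 + 476.26 = 160116.33
Import duty = 160116.33 × 25% = 40029.08
Buyer bears (B): 105.03 + 8870.64 + 476.26 + 1255.16 + 168.91 + 1554.80 = 12430.80
Landed cost (B) = invoice 150664.40 + 12430.80 + duty 40029.08 = 203124.28
Difference = |223623.37 − 203124.28| = 20499.09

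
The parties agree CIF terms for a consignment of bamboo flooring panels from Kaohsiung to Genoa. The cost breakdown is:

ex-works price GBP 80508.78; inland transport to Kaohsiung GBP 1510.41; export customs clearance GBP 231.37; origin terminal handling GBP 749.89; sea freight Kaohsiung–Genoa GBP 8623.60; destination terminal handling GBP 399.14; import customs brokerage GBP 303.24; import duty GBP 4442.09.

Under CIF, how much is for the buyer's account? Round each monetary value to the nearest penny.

CIF: the seller pays costs through ocean freight and marine insurance to the destination port.
Seller's account: goods 80508.78 + inland to port 1510.41 + export clearance 231.37 + origin terminal 749.89 + freight 8623.60 = 91624.05
Buyer's account: destination terminal 399.14 + brokerage 303.24 + duty 4442.09 = 5144.47

Buyer's account: GBP 5144.47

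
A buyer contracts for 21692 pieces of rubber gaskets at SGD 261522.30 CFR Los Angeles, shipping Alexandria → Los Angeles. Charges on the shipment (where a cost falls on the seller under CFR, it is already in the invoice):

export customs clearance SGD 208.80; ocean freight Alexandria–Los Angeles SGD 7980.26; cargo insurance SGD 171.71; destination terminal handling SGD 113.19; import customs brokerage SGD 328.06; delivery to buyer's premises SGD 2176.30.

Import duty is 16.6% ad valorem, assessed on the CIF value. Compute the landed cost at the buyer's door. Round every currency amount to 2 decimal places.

CFR: the seller pays costs through ocean freight to the destination port, but not insurance.
Already in the invoice (seller's account under CFR): export clearance, freight — exclude.
CIF value = CFR price + insurance = 261522.30 + 171.71 = 261694.01
Import duty = 261694.01 × 16.6% = 43441.21
Buyer bears: insurance 171.71 + destination terminal 113.19 + brokerage 328.06 + delivery 2176.30 + duty 43441.21 = 46230.47
Landed cost = invoice 261522.30 + 46230.47 = 307752.77

Total landed cost: SGD 307752.77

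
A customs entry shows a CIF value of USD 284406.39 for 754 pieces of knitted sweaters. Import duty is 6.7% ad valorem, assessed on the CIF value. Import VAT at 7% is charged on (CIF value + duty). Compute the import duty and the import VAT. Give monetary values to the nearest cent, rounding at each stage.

Import duty = 284406.39 × 6.7% = 19055.23
VAT base = CIF + duty = 284406.39 + 19055.23 = 303461.62
Import VAT = 303461.62 × 7% = 21242.31

Import duty: USD 19055.23; import VAT: USD 21242.31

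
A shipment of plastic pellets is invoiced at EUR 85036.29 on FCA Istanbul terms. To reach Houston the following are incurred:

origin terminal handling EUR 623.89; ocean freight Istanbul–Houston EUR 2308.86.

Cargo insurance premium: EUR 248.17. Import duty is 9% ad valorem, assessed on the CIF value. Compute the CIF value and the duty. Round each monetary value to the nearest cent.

CIF value: EUR 88217.21; import duty: EUR 7939.55

CIF = FCA price + pre-shipment costs + freight + insurance
CIF = 85036.29 + 623.89 + 2308.86 + 248.17 = 88217.21
Import duty = 88217.21 × 9% = 7939.55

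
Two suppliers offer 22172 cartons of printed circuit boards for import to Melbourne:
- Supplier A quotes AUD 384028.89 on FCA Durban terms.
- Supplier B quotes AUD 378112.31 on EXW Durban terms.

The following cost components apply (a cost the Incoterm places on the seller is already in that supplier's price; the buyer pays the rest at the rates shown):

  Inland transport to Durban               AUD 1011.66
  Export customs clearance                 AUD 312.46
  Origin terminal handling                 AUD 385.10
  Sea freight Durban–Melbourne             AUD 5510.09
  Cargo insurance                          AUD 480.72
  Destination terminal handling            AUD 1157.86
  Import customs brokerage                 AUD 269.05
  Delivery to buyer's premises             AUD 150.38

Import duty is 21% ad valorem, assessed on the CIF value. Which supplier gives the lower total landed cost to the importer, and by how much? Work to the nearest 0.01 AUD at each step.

Supplier B is cheaper by AUD 5556.88

Supplier A (FCA):
CIF value = FCA price + origin terminal + freight + insurance = 384028.89 + 385.10 + 5510.09 + 480.72 = 390404.80
Import duty = 390404.80 × 21% = 81985.01
Buyer bears (A): 385.10 + 5510.09 + 480.72 + 1157.86 + 269.05 + 150.38 = 7953.20
Landed cost (A) = invoice 384028.89 + 7953.20 + duty 81985.01 = 473967.10
Supplier B (EXW):
CIF value = EXW price + inland to port + export clearance + origin terminal + freight + insurance = 378112.31 + 1011.66 + 312.46 + 385.10 + 5510.09 + 480.72 = 385812.34
Import duty = 385812.34 × 21% = 81020.59
Buyer bears (B): 1011.66 + 312.46 + 385.10 + 5510.09 + 480.72 + 1157.86 + 269.05 + 150.38 = 9277.32
Landed cost (B) = invoice 378112.31 + 9277.32 + duty 81020.59 = 468410.22
Difference = |473967.10 − 468410.22| = 5556.88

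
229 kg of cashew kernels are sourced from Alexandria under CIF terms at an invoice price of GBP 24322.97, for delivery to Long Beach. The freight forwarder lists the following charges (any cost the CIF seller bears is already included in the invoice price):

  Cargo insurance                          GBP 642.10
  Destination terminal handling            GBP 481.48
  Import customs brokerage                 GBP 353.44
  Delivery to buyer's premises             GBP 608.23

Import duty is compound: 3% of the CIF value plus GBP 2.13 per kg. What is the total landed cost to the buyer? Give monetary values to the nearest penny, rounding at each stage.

CIF: the seller pays costs through ocean freight and marine insurance to the destination port.
Already in the invoice (seller's account under CIF): insurance — exclude.
The CIF price already equals the CIF value: 24322.97
Ad valorem component: 24322.97 × 3% = 729.69
Specific component: 229 × 2.13 = 487.77
Import duty = 729.69 + 487.77 = 1217.46
Buyer bears: destination terminal 481.48 + brokerage 353.44 + delivery 608.23 + duty 1217.46 = 2660.61
Landed cost = invoice 24322.97 + 2660.61 = 26983.58

Total landed cost: GBP 26983.58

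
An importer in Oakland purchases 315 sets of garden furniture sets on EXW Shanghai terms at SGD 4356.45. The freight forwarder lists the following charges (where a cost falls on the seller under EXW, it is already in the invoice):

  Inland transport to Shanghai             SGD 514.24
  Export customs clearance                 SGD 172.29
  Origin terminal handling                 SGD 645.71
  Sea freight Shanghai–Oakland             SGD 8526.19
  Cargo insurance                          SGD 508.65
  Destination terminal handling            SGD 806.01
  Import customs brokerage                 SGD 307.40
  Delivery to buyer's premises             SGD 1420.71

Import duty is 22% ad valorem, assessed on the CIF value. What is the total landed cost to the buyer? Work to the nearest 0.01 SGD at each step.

EXW: the seller makes goods available at their premises; the buyer bears all onward costs.
CIF value = EXW price + inland to port + export clearance + origin terminal + freight + insurance = 4356.45 + 514.24 + 172.29 + 645.71 + 8526.19 + 508.65 = 14723.53
Import duty = 14723.53 × 22% = 3239.18
Buyer bears: inland to port 514.24 + export clearance 172.29 + origin terminal 645.71 + freight 8526.19 + insurance 508.65 + destination terminal 806.01 + brokerage 307.40 + delivery 1420.71 + duty 3239.18 = 16140.38
Landed cost = invoice 4356.45 + 16140.38 = 20496.83

Total landed cost: SGD 20496.83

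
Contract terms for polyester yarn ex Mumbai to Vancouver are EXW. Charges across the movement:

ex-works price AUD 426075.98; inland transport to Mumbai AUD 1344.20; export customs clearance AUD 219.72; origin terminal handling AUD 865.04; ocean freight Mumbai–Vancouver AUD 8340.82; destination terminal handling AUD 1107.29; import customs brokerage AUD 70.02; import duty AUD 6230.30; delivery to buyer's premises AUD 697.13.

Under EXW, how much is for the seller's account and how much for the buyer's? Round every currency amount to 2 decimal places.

Seller: AUD 426075.98; buyer: AUD 18874.52

EXW: the seller makes goods available at their premises; the buyer bears all onward costs.
Seller's account: goods 426075.98 = 426075.98
Buyer's account: inland to port 1344.20 + export clearance 219.72 + origin terminal 865.04 + freight 8340.82 + destination terminal 1107.29 + brokerage 70.02 + duty 6230.30 + delivery 697.13 = 18874.52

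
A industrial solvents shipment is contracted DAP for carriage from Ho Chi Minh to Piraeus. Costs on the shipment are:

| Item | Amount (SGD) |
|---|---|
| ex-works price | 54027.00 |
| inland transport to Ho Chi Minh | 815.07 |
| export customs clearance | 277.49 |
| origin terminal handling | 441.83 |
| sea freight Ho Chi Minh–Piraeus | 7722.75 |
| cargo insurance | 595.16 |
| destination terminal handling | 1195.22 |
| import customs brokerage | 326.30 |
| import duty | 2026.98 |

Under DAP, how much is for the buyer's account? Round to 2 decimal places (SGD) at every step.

Buyer's account: SGD 2353.28

DAP: the seller bears all costs to the named destination except import duty and clearance.
Seller's account: goods 54027.00 + inland to port 815.07 + export clearance 277.49 + origin terminal 441.83 + freight 7722.75 + insurance 595.16 + destination terminal 1195.22 = 65074.52
Buyer's account: brokerage 326.30 + duty 2026.98 = 2353.28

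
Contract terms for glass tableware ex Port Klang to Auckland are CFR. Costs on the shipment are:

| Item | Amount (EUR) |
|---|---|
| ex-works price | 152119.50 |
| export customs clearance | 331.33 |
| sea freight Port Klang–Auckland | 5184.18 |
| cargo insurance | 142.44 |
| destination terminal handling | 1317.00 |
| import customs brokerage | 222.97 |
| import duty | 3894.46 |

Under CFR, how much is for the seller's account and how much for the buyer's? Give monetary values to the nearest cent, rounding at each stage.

Seller: EUR 157635.01; buyer: EUR 5576.87

CFR: the seller pays costs through ocean freight to the destination port, but not insurance.
Seller's account: goods 152119.50 + export clearance 331.33 + freight 5184.18 = 157635.01
Buyer's account: insurance 142.44 + destination terminal 1317.00 + brokerage 222.97 + duty 3894.46 = 5576.87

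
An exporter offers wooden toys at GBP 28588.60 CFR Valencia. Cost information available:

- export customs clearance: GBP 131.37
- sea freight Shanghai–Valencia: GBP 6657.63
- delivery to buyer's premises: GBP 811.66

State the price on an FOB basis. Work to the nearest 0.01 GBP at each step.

Not relevant to the conversion: export clearance — on the seller under both CFR and FOB; already in the CFR price and stays in the FOB price. delivery — on the buyer under both terms; not part of either seller's price.
From CFR to FOB, the seller no longer bears: freight.
FOB price = 28588.60 − 6657.63 = 21930.97

FOB price: GBP 21930.97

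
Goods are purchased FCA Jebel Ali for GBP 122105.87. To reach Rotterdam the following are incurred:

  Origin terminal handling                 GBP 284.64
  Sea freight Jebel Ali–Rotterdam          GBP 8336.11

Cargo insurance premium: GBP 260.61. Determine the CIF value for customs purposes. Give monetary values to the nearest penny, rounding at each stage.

CIF value: GBP 130987.23

CIF = FCA price + pre-shipment costs + freight + insurance
CIF = 122105.87 + 284.64 + 8336.11 + 260.61 = 130987.23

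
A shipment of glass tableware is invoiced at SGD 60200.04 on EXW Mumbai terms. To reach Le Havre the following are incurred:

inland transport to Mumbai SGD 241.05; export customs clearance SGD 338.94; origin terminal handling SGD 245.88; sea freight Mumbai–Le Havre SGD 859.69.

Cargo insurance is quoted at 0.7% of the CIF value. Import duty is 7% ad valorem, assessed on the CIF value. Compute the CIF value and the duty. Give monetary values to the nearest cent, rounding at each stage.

Let C be the CIF value. C = EXW price + pre-shipment costs + freight + 0.7% × C
C − 0.7% × C = 60200.04 + 241.05 + 338.94 + 245.88 + 859.69
0.993 × C = 61885.60
C = 61885.60 / 0.993 = 62321.85
Insurance premium = 0.7% × 62321.85 = 436.25
Import duty = 62321.85 × 7% = 4362.53

CIF value: SGD 62321.85; import duty: SGD 4362.53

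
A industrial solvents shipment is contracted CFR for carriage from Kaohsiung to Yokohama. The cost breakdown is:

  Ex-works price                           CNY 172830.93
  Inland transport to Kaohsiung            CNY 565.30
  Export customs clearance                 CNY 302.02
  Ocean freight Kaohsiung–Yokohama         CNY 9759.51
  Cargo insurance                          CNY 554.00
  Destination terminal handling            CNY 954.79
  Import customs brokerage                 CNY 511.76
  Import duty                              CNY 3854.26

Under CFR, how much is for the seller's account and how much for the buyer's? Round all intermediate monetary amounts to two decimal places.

CFR: the seller pays costs through ocean freight to the destination port, but not insurance.
Seller's account: goods 172830.93 + inland to port 565.30 + export clearance 302.02 + freight 9759.51 = 183457.76
Buyer's account: insurance 554.00 + destination terminal 954.79 + brokerage 511.76 + duty 3854.26 = 5874.81

Seller: CNY 183457.76; buyer: CNY 5874.81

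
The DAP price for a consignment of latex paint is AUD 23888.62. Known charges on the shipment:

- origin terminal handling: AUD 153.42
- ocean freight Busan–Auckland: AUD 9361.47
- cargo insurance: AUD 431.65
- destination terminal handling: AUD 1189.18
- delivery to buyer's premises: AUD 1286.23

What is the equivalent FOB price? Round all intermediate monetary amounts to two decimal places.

Not relevant to the conversion: origin terminal — on the seller under both DAP and FOB; already in the DAP price and stays in the FOB price.
From DAP to FOB, the seller no longer bears: freight, insurance, destination terminal, delivery.
FOB price = 23888.62 − 9361.47 − 431.65 − 1189.18 − 1286.23 = 11620.09

FOB price: AUD 11620.09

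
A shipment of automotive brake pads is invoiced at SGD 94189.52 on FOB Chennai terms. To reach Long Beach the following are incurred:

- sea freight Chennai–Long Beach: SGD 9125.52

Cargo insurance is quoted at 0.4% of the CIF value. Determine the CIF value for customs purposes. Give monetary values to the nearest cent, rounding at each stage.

Let C be the CIF value. C = FOB price + freight + 0.4% × C
C − 0.4% × C = 94189.52 + 9125.52
0.996 × C = 103315.04
C = 103315.04 / 0.996 = 103729.96
Insurance premium = 0.4% × 103729.96 = 414.92

CIF value: SGD 103729.96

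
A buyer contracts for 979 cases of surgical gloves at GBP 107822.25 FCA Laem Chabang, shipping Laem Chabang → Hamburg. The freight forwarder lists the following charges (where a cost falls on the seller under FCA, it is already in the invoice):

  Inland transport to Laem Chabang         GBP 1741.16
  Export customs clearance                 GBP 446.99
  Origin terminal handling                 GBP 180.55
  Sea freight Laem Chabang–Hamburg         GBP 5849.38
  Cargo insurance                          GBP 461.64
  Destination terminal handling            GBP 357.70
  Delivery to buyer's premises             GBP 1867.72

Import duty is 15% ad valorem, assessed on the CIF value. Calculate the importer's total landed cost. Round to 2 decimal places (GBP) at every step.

Total landed cost: GBP 133686.31

FCA: the seller delivers export-cleared goods to the carrier; the buyer bears costs from that point.
Already in the invoice (seller's account under FCA): inland to port, export clearance — exclude.
CIF value = FCA price + origin terminal + freight + insurance = 107822.25 + 180.55 + 5849.38 + 461.64 = 114313.82
Import duty = 114313.82 × 15% = 17147.07
Buyer bears: origin terminal 180.55 + freight 5849.38 + insurance 461.64 + destination terminal 357.70 + delivery 1867.72 + duty 17147.07 = 25864.06
Landed cost = invoice 107822.25 + 25864.06 = 133686.31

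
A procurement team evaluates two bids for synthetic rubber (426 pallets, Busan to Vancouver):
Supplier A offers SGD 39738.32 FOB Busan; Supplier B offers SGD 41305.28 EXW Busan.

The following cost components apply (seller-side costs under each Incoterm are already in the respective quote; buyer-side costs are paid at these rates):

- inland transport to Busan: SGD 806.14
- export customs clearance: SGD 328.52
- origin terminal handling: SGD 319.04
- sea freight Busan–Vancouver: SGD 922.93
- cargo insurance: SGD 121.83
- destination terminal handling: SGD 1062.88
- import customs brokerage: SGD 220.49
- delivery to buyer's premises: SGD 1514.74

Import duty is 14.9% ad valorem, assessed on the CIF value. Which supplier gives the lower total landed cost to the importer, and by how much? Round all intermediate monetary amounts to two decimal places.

Supplier A (FOB):
CIF value = FOB price + freight + insurance = 39738.32 + 922.93 + 121.83 = 40783.08
Import duty = 40783.08 × 14.9% = 6076.68
Buyer bears (A): 922.93 + 121.83 + 1062.88 + 220.49 + 1514.74 = 3842.87
Landed cost (A) = invoice 39738.32 + 3842.87 + duty 6076.68 = 49657.87
Supplier B (EXW):
CIF value = EXW price + inland to port + export clearance + origin terminal + freight + insurance = 41305.28 + 806.14 + 328.52 + 319.04 + 922.93 + 121.83 = 43803.74
Import duty = 43803.74 × 14.9% = 6526.76
Buyer bears (B): 806.14 + 328.52 + 319.04 + 922.93 + 121.83 + 1062.88 + 220.49 + 1514.74 = 5296.57
Landed cost (B) = invoice 41305.28 + 5296.57 + duty 6526.76 = 53128.61
Difference = |49657.87 − 53128.61| = 3470.74

Supplier A is cheaper by SGD 3470.74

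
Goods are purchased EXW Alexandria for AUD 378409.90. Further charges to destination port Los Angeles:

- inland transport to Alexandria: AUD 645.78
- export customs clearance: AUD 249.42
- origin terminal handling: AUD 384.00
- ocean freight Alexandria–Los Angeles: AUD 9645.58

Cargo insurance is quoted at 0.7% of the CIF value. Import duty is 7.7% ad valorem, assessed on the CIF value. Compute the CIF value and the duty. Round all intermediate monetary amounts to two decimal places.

CIF value: AUD 392079.23; import duty: AUD 30190.10

Let C be the CIF value. C = EXW price + pre-shipment costs + freight + 0.7% × C
C − 0.7% × C = 378409.90 + 645.78 + 249.42 + 384.00 + 9645.58
0.993 × C = 389334.68
C = 389334.68 / 0.993 = 392079.23
Insurance premium = 0.7% × 392079.23 = 2744.55
Import duty = 392079.23 × 7.7% = 30190.10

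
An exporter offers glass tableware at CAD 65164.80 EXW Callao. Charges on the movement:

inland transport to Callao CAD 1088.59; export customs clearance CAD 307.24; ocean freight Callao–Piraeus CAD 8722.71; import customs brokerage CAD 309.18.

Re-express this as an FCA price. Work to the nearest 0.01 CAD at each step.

Not relevant to the conversion: brokerage, freight — on the buyer under both terms; not part of either seller's price.
From EXW to FCA, the seller additionally bears: inland to port, export clearance.
FCA price = 65164.80 + 1088.59 + 307.24 = 66560.63

FCA price: CAD 66560.63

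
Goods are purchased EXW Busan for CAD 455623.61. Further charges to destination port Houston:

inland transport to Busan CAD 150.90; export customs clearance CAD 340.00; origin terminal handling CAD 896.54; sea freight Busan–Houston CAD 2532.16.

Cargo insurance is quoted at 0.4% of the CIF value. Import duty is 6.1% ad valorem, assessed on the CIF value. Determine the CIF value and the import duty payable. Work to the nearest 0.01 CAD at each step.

Let C be the CIF value. C = EXW price + pre-shipment costs + freight + 0.4% × C
C − 0.4% × C = 455623.61 + 150.90 + 340.00 + 896.54 + 2532.16
0.996 × C = 459543.21
C = 459543.21 / 0.996 = 461388.77
Insurance premium = 0.4% × 461388.77 = 1845.56
Import duty = 461388.77 × 6.1% = 28144.71

CIF value: CAD 461388.77; import duty: CAD 28144.71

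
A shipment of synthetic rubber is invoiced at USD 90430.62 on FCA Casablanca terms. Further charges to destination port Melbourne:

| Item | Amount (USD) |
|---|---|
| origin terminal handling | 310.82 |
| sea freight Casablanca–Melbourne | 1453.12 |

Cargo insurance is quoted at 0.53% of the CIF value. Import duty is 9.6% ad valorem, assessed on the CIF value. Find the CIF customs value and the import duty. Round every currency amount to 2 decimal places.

CIF value: USD 92685.79; import duty: USD 8897.84

Let C be the CIF value. C = FCA price + pre-shipment costs + freight + 0.53% × C
C − 0.53% × C = 90430.62 + 310.82 + 1453.12
0.9947 × C = 92194.56
C = 92194.56 / 0.9947 = 92685.79
Insurance premium = 0.53% × 92685.79 = 491.23
Import duty = 92685.79 × 9.6% = 8897.84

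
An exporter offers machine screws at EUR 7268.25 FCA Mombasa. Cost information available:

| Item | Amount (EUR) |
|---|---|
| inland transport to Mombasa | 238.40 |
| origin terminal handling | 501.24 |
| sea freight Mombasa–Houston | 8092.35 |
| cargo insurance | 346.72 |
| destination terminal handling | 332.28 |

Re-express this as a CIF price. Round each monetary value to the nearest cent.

Not relevant to the conversion: inland to port — on the seller under both FCA and CIF; already in the FCA price and stays in the CIF price. destination terminal — on the buyer under both terms; not part of either seller's price.
From FCA to CIF, the seller additionally bears: origin terminal, freight, insurance.
CIF price = 7268.25 + 501.24 + 8092.35 + 346.72 = 16208.56

CIF price: EUR 16208.56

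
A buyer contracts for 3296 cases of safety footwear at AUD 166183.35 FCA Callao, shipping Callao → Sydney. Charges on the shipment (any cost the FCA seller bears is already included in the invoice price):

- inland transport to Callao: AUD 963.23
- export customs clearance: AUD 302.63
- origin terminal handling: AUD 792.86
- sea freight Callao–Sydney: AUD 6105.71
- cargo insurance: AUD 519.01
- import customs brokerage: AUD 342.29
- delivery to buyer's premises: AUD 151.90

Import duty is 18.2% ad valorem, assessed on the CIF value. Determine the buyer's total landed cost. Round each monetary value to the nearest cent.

Total landed cost: AUD 205690.49

FCA: the seller delivers export-cleared goods to the carrier; the buyer bears costs from that point.
Already in the invoice (seller's account under FCA): inland to port, export clearance — exclude.
CIF value = FCA price + origin terminal + freight + insurance = 166183.35 + 792.86 + 6105.71 + 519.01 = 173600.93
Import duty = 173600.93 × 18.2% = 31595.37
Buyer bears: origin terminal 792.86 + freight 6105.71 + insurance 519.01 + brokerage 342.29 + delivery 151.90 + duty 31595.37 = 39507.14
Landed cost = invoice 166183.35 + 39507.14 = 205690.49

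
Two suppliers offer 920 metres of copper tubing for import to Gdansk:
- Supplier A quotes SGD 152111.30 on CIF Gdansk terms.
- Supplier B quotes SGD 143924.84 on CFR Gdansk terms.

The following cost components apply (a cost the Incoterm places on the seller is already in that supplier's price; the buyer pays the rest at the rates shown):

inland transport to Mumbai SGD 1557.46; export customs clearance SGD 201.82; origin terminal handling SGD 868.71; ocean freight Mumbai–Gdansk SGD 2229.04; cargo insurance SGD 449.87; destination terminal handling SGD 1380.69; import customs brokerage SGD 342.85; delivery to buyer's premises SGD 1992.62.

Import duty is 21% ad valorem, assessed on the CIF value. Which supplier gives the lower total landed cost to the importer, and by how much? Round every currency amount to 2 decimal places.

Supplier A (CIF):
The CIF price already equals the CIF value: 152111.30
Import duty = 152111.30 × 21% = 31943.37
Buyer bears (A): 1380.69 + 342.85 + 1992.62 = 3716.16
Landed cost (A) = invoice 152111.30 + 3716.16 + duty 31943.37 = 187770.83
Supplier B (CFR):
CIF value = CFR price + insurance = 143924.84 + 449.87 = 144374.71
Import duty = 144374.71 × 21% = 30318.69
Buyer bears (B): 449.87 + 1380.69 + 342.85 + 1992.62 = 4166.03
Landed cost (B) = invoice 143924.84 + 4166.03 + duty 30318.69 = 178409.56
Difference = |187770.83 − 178409.56| = 9361.27

Supplier B is cheaper by SGD 9361.27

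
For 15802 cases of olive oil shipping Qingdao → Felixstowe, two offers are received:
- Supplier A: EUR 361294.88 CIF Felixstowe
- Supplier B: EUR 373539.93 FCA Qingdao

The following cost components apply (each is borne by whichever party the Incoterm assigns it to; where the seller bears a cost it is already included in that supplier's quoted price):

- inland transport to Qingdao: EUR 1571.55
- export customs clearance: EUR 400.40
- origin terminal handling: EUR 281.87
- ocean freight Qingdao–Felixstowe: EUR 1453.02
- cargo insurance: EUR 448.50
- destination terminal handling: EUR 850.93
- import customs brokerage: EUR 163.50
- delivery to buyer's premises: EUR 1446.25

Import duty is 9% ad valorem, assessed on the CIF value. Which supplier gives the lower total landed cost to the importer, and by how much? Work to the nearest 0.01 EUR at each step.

Supplier A is cheaper by EUR 15727.00

Supplier A (CIF):
The CIF price already equals the CIF value: 361294.88
Import duty = 361294.88 × 9% = 32516.54
Buyer bears (A): 850.93 + 163.50 + 1446.25 = 2460.68
Landed cost (A) = invoice 361294.88 + 2460.68 + duty 32516.54 = 396272.10
Supplier B (FCA):
CIF value = FCA price + origin terminal + freight + insurance = 373539.93 + 281.87 + 1453.02 + 448.50 = 375723.32
Import duty = 375723.32 × 9% = 33815.10
Buyer bears (B): 281.87 + 1453.02 + 448.50 + 850.93 + 163.50 + 1446.25 = 4644.07
Landed cost (B) = invoice 373539.93 + 4644.07 + duty 33815.10 = 411999.10
Difference = |396272.10 − 411999.10| = 15727.00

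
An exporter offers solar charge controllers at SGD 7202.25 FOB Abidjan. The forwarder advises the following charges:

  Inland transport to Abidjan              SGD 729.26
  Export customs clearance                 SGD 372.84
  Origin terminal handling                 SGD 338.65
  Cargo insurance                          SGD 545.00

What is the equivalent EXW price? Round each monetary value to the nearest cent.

Not relevant to the conversion: insurance — on the buyer under both terms; not part of either seller's price.
From FOB to EXW, the seller no longer bears: inland to port, export clearance, origin terminal.
EXW price = 7202.25 − 729.26 − 372.84 − 338.65 = 5761.50

EXW price: SGD 5761.50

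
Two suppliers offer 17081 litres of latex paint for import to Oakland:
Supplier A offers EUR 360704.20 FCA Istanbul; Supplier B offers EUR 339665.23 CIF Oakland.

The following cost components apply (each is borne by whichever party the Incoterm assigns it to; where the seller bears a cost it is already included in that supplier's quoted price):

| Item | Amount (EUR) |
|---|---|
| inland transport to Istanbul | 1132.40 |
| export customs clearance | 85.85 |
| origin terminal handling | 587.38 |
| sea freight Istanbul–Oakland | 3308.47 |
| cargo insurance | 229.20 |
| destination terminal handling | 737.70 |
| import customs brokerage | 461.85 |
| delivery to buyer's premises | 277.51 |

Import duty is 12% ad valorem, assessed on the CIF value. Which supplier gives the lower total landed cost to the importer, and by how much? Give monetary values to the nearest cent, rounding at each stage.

Supplier B is cheaper by EUR 28183.70

Supplier A (FCA):
CIF value = FCA price + origin terminal + freight + insurance = 360704.20 + 587.38 + 3308.47 + 229.20 = 364829.25
Import duty = 364829.25 × 12% = 43779.51
Buyer bears (A): 587.38 + 3308.47 + 229.20 + 737.70 + 461.85 + 277.51 = 5602.11
Landed cost (A) = invoice 360704.20 + 5602.11 + duty 43779.51 = 410085.82
Supplier B (CIF):
The CIF price already equals the CIF value: 339665.23
Import duty = 339665.23 × 12% = 40759.83
Buyer bears (B): 737.70 + 461.85 + 277.51 = 1477.06
Landed cost (B) = invoice 339665.23 + 1477.06 + duty 40759.83 = 381902.12
Difference = |410085.82 − 381902.12| = 28183.70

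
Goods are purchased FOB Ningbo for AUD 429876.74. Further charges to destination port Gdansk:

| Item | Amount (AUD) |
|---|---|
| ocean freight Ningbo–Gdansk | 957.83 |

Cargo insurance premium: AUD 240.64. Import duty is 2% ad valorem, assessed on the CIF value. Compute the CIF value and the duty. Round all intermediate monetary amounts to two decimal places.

CIF = FOB price + freight + insurance
CIF = 429876.74 + 957.83 + 240.64 = 431075.21
Import duty = 431075.21 × 2% = 8621.50

CIF value: AUD 431075.21; import duty: AUD 8621.50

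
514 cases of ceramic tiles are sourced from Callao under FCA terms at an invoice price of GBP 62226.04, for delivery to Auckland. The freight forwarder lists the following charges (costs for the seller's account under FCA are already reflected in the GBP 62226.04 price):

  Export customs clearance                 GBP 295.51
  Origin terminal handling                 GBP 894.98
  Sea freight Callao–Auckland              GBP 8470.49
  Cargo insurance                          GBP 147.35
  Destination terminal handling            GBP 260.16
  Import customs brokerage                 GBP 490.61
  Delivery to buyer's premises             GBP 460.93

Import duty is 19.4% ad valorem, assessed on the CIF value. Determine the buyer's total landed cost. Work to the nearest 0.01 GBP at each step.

Total landed cost: GBP 86867.90

FCA: the seller delivers export-cleared goods to the carrier; the buyer bears costs from that point.
Already in the invoice (seller's account under FCA): export clearance — exclude.
CIF value = FCA price + origin terminal + freight + insurance = 62226.04 + 894.98 + 8470.49 + 147.35 = 71738.86
Import duty = 71738.86 × 19.4% = 13917.34
Buyer bears: origin terminal 894.98 + freight 8470.49 + insurance 147.35 + destination terminal 260.16 + brokerage 490.61 + delivery 460.93 + duty 13917.34 = 24641.86
Landed cost = invoice 62226.04 + 24641.86 = 86867.90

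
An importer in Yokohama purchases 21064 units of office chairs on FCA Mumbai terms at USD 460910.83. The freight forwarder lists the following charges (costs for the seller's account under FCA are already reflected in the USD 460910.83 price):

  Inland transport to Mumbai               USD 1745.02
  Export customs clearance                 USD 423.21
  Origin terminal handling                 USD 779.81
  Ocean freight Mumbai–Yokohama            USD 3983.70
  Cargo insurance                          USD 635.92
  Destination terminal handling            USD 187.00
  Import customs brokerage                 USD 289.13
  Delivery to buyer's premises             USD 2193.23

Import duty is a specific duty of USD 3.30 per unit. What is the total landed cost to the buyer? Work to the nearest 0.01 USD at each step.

FCA: the seller delivers export-cleared goods to the carrier; the buyer bears costs from that point.
Already in the invoice (seller's account under FCA): inland to port, export clearance — exclude.
CIF value = FCA price + origin terminal + freight + insurance = 460910.83 + 779.81 + 3983.70 + 635.92 = 466310.26
Import duty = 21064 × 3.30 = 69511.20
Buyer bears: origin terminal 779.81 + freight 3983.70 + insurance 635.92 + destination terminal 187.00 + brokerage 289.13 + delivery 2193.23 + duty 69511.20 = 77579.99
Landed cost = invoice 460910.83 + 77579.99 = 538490.82

Total landed cost: USD 538490.82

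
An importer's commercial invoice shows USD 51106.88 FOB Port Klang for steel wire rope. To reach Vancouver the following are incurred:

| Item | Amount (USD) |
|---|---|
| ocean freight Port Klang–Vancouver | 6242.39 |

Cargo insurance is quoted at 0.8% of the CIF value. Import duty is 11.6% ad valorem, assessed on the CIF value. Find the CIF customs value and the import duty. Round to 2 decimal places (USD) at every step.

CIF value: USD 57811.76; import duty: USD 6706.16

Let C be the CIF value. C = FOB price + freight + 0.8% × C
C − 0.8% × C = 51106.88 + 6242.39
0.992 × C = 57349.27
C = 57349.27 / 0.992 = 57811.76
Insurance premium = 0.8% × 57811.76 = 462.49
Import duty = 57811.76 × 11.6% = 6706.16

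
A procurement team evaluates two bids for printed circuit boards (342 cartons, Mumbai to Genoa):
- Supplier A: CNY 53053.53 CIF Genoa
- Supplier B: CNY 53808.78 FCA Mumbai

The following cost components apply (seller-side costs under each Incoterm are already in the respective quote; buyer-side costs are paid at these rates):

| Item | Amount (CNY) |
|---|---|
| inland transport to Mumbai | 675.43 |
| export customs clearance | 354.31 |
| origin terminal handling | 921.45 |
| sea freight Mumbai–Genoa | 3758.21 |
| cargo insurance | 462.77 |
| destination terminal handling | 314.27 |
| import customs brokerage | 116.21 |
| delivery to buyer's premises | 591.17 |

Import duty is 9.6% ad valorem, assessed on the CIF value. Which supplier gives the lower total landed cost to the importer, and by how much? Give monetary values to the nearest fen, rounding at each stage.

Supplier A is cheaper by CNY 6463.86

Supplier A (CIF):
The CIF price already equals the CIF value: 53053.53
Import duty = 53053.53 × 9.6% = 5093.14
Buyer bears (A): 314.27 + 116.21 + 591.17 = 1021.65
Landed cost (A) = invoice 53053.53 + 1021.65 + duty 5093.14 = 59168.32
Supplier B (FCA):
CIF value = FCA price + origin terminal + freight + insurance = 53808.78 + 921.45 + 3758.21 + 462.77 = 58951.21
Import duty = 58951.21 × 9.6% = 5659.32
Buyer bears (B): 921.45 + 3758.21 + 462.77 + 314.27 + 116.21 + 591.17 = 6164.08
Landed cost (B) = invoice 53808.78 + 6164.08 + duty 5659.32 = 65632.18
Difference = |59168.32 − 65632.18| = 6463.86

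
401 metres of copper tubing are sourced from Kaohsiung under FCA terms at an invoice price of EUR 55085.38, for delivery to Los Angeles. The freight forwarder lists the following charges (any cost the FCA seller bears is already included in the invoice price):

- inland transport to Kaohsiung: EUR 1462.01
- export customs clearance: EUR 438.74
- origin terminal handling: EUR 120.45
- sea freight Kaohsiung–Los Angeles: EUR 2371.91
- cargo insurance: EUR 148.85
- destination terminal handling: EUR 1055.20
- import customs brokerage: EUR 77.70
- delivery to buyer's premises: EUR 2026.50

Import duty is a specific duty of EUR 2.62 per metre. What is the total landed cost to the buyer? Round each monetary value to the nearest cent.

FCA: the seller delivers export-cleared goods to the carrier; the buyer bears costs from that point.
Already in the invoice (seller's account under FCA): inland to port, export clearance — exclude.
CIF value = FCA price + origin terminal + freight + insurance = 55085.38 + 120.45 + 2371.91 + 148.85 = 57726.59
Import duty = 401 × 2.62 = 1050.62
Buyer bears: origin terminal 120.45 + freight 2371.91 + insurance 148.85 + destination terminal 1055.20 + brokerage 77.70 + delivery 2026.50 + duty 1050.62 = 6851.23
Landed cost = invoice 55085.38 + 6851.23 = 61936.61

Total landed cost: EUR 61936.61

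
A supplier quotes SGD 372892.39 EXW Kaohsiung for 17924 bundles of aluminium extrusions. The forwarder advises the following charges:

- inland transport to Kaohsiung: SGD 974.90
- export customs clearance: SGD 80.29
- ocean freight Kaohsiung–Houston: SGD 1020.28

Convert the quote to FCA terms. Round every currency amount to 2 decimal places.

FCA price: SGD 373947.58

Not relevant to the conversion: freight — on the buyer under both terms; not part of either seller's price.
From EXW to FCA, the seller additionally bears: inland to port, export clearance.
FCA price = 372892.39 + 974.90 + 80.29 = 373947.58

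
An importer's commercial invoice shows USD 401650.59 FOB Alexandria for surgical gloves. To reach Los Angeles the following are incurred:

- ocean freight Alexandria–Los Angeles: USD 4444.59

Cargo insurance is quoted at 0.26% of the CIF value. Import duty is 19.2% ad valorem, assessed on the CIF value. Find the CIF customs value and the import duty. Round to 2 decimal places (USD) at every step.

CIF value: USD 407153.78; import duty: USD 78173.53

Let C be the CIF value. C = FOB price + freight + 0.26% × C
C − 0.26% × C = 401650.59 + 4444.59
0.9974 × C = 406095.18
C = 406095.18 / 0.9974 = 407153.78
Insurance premium = 0.26% × 407153.78 = 1058.60
Import duty = 407153.78 × 19.2% = 78173.53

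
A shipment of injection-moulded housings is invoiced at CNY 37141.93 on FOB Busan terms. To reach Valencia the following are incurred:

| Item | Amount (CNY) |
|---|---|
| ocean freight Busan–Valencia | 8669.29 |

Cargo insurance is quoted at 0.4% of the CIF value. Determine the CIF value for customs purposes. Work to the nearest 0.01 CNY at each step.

CIF value: CNY 45995.20

Let C be the CIF value. C = FOB price + freight + 0.4% × C
C − 0.4% × C = 37141.93 + 8669.29
0.996 × C = 45811.22
C = 45811.22 / 0.996 = 45995.20
Insurance premium = 0.4% × 45995.20 = 183.98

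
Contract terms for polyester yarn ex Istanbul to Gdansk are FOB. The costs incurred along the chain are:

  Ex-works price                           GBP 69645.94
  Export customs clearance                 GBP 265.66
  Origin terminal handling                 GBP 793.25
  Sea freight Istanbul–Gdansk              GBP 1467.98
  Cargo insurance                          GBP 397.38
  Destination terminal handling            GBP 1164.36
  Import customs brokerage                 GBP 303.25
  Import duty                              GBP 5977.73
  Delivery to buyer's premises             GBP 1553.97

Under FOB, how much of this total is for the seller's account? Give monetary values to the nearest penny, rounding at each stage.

Seller's account: GBP 70704.85

FOB: the seller bears costs until goods are on board at the origin port; the buyer bears freight, insurance and all costs thereafter.
Seller's account: goods 69645.94 + export clearance 265.66 + origin terminal 793.25 = 70704.85
Buyer's account: freight 1467.98 + insurance 397.38 + destination terminal 1164.36 + brokerage 303.25 + duty 5977.73 + delivery 1553.97 = 10864.67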